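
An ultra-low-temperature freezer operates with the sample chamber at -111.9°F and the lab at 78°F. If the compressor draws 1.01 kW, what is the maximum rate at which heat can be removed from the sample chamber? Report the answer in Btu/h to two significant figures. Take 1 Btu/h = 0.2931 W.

6300 Btu/h

In absolute terms T_C = 193.21 K and T_H = 298.71 K, so ΔT = 105.5 K.
COP_Carnot = T_C/ΔT = 193.21/105.5 = 1.831.
Q̇_max = COP_Carnot × Ẇ = 1.831 × 1.010 kW = 1.850 kW = 6311 Btu/h.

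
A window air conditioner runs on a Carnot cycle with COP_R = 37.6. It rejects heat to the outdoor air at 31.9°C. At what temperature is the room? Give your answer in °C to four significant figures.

For a Carnot refrigerator COP_R = T_C/(T_H − T_C), so T_C = COP·T_H/(1 + COP).
With T_H = 305.05 K, T_C = 37.6 × 305.05/38.60 = 297.15 K.
Converting, 297.15 K = 24.00°C.

24.00 °C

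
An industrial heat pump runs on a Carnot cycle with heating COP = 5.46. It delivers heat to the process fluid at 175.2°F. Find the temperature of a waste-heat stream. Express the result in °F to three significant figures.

58.9 °F

COP_HP = T_H/(T_H − T_C) gives T_H − T_C = T_H/COP.
With T_H = 352.71 K, T_C = 352.71 × (1 − 1/5.46) = 288.11 K.
Converting, 288.11 K = 58.92°F.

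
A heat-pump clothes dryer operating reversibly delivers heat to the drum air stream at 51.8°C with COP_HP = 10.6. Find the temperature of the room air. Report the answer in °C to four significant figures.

21.14 °C

COP_HP = T_H/(T_H − T_C) gives T_H − T_C = T_H/COP.
With T_H = 324.95 K, T_C = 324.95 × (1 − 1/10.6) = 294.29 K.
Converting, 294.29 K = 21.14°C.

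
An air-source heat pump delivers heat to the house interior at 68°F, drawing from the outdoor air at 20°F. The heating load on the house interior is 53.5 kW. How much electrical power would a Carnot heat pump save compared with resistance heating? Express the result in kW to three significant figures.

48.6 kW

In absolute terms T_C = 266.48 K and T_H = 293.15 K, so ΔT = 26.67 K.
COP_Carnot = T_H/ΔT = 293.15/26.67 = 10.99.
Resistance heating needs Ẇ_res = Q̇_H = 53.50 kW; the reversible heat pump needs only Ẇ_hp = Q̇_H/COP = 4.867 kW.
Saving = 53.50 − 4.867 = 48.63 kW.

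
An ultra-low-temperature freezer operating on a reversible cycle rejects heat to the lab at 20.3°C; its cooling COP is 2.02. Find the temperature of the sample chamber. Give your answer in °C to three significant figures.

-76.9 °C

For a Carnot refrigerator COP_R = T_C/(T_H − T_C), so T_C = COP·T_H/(1 + COP).
With T_H = 293.45 K, T_C = 2.02 × 293.45/3.020 = 196.28 K.
Converting, 196.28 K = -76.87°C.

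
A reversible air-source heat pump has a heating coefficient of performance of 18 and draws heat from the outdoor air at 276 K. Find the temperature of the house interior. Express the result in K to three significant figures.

292 K

COP_HP = T_H/(T_H − T_C) rearranges to T_H = COP·T_C/(COP − 1).
With T_C = 276.00 K, T_H = 18 × 276.00/17.00 = 292.24 K.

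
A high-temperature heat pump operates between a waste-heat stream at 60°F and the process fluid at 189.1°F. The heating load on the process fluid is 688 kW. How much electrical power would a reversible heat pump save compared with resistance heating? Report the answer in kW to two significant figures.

In absolute terms T_C = 288.71 K and T_H = 360.43 K, so ΔT = 71.72 K.
COP_Carnot = T_H/ΔT = 360.43/71.72 = 5.025.
Resistance heating needs Ẇ_res = Q̇_H = 688.0 kW; the reversible heat pump needs only Ẇ_hp = Q̇_H/COP = 136.9 kW.
Saving = 688.0 − 136.9 = 551.1 kW.

550 kW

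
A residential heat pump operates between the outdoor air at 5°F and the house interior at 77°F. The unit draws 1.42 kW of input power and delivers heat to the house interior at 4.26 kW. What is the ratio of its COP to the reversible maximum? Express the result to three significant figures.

0.402

COP_actual = Q̇_H/Ẇ = 4.260/1.420 = 3.000.
In absolute terms T_C = 258.15 K and T_H = 298.15 K, so ΔT = 40.00 K.
COP_Carnot = T_H/ΔT = 298.15/40.00 = 7.454.
η_II = COP_actual/COP_Carnot = 3.000/7.454 = 0.4025.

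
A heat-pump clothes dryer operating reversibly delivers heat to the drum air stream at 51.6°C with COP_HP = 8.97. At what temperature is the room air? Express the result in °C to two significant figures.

15 °C

COP_HP = T_H/(T_H − T_C) gives T_H − T_C = T_H/COP.
With T_H = 324.75 K, T_C = 324.75 × (1 − 1/8.97) = 288.55 K.
Converting, 288.55 K = 15.40°C.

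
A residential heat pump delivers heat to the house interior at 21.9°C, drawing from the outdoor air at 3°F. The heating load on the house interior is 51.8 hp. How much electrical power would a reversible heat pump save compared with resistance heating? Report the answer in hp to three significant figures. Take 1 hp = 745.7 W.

In absolute terms T_C = 257.04 K and T_H = 295.05 K, so ΔT = 38.01 K.
COP_Carnot = T_H/ΔT = 295.05/38.01 = 7.762.
Resistance heating needs Ẇ_res = Q̇_H = 51.80 hp; the reversible heat pump needs only Ẇ_hp = Q̇_H/COP = 6.673 hp.
Saving = 51.80 − 6.673 = 45.13 hp.

45.1 hp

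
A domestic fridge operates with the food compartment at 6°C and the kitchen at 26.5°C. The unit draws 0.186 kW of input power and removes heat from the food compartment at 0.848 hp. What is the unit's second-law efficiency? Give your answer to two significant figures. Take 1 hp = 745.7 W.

Converting, Q̇_C = 0.8480 hp = 0.6324 kW, so COP_actual = Q̇_C/Ẇ = 0.6324/0.1860 = 3.400.
In absolute terms T_C = 279.15 K and T_H = 299.65 K, so ΔT = 20.50 K.
COP_Carnot = T_C/ΔT = 279.15/20.50 = 13.62.
η_II = COP_actual/COP_Carnot = 3.400/13.62 = 0.2497.

0.25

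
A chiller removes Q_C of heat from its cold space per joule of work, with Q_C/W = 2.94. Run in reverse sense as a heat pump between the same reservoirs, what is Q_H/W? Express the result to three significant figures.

3.94

The first law on one cycle gives Q_H = Q_C + W, so Q_H/W = Q_C/W + 1.
COP_HP = COP_R + 1 = 2.94 + 1 = 3.94.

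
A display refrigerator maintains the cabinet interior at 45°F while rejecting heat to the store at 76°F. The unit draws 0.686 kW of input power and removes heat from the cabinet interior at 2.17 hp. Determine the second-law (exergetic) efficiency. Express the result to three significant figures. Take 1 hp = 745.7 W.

Converting, Q̇_C = 2.170 hp = 1.618 kW, so COP_actual = Q̇_C/Ẇ = 1.618/0.6860 = 2.359.
In absolute terms T_C = 280.37 K and T_H = 297.59 K, so ΔT = 17.22 K.
COP_Carnot = T_C/ΔT = 280.37/17.22 = 16.28.
η_II = COP_actual/COP_Carnot = 2.359/16.28 = 0.1449.

0.145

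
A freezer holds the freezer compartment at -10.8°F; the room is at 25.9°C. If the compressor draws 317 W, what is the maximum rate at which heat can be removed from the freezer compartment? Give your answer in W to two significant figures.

1600 W

In absolute terms T_C = 249.37 K and T_H = 299.05 K, so ΔT = 49.68 K.
COP_Carnot = T_C/ΔT = 249.37/49.68 = 5.020.
Q̇_max = COP_Carnot × Ẇ = 5.020 × 317.0 W = 1591 W.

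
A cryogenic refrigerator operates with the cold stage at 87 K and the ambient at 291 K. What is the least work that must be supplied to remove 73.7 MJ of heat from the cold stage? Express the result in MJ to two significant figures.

The reservoir spacing is ΔT = 291 − 87 = 204.0 K.
The reversible limit is COP_R = T_C/ΔT = 0.4265, so W_min = Q_C/COP = Q_C·ΔT/T_C.
W_min = 73.70 × 204.0/87.00 = 172.8 MJ.

170 MJ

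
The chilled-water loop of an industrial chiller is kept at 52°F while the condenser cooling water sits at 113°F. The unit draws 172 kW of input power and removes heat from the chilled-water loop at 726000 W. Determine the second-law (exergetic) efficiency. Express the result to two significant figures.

Converting, Q̇_C = 726000 W = 726.0 kW, so COP_actual = Q̇_C/Ẇ = 726.0/172.0 = 4.221.
In absolute terms T_C = 284.26 K and T_H = 318.15 K, so ΔT = 33.89 K.
COP_Carnot = T_C/ΔT = 284.26/33.89 = 8.388.
η_II = COP_actual/COP_Carnot = 4.221/8.388 = 0.5032.

0.50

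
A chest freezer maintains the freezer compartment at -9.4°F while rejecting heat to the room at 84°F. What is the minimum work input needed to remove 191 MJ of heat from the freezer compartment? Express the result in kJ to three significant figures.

39600 kJ

In absolute terms T_C = 250.15 K and T_H = 302.04 K, so ΔT = 51.89 K.
The reversible limit is COP_R = T_C/ΔT = 4.821, so W_min = Q_C/COP = Q_C·ΔT/T_C.
W_min = 191.0 × 51.89/250.15 = 39.62 MJ = 39620 kJ.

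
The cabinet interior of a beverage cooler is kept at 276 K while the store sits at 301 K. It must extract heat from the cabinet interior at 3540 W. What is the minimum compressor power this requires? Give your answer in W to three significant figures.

321 W

The reservoir spacing is ΔT = 301 − 276 = 25.00 K.
COP_Carnot = T_C/ΔT = 276.00/25.00 = 11.04.
Ẇ_min = Q̇/COP_Carnot = 3540/11.04 = 320.7 W.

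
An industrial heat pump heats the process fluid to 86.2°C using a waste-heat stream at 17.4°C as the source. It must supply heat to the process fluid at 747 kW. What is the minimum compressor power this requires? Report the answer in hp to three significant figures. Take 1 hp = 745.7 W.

In absolute terms T_C = 290.55 K and T_H = 359.35 K, so ΔT = 68.80 K.
COP_Carnot = T_H/ΔT = 359.35/68.80 = 5.223.
Ẇ_min = Q̇/COP_Carnot = 747.0/5.223 = 143.0 kW = 191.8 hp.

192 hp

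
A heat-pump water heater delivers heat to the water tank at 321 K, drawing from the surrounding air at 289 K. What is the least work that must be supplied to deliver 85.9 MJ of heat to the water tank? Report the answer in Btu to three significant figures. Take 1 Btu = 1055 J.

The reservoir spacing is ΔT = 321 − 289 = 32.00 K.
The reversible limit is COP_HP = T_H/ΔT = 10.03, so W_min = Q_H/COP = Q_H·ΔT/T_H.
W_min = 85.90 × 32.00/321.00 = 8.563 MJ = 8117 Btu.

8120 Btu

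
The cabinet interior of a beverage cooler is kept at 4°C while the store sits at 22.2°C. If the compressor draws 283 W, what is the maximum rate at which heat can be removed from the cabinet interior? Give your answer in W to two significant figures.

In absolute terms T_C = 277.15 K and T_H = 295.35 K, so ΔT = 18.20 K.
COP_Carnot = T_C/ΔT = 277.15/18.20 = 15.23.
Q̇_max = COP_Carnot × Ẇ = 15.23 × 283.0 W = 4310 W.

4300 W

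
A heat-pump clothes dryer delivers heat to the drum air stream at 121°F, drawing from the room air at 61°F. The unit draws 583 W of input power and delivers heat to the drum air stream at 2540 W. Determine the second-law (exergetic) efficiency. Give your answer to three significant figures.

COP_actual = Q̇_H/Ẇ = 2540/583.0 = 4.357.
In absolute terms T_C = 289.26 K and T_H = 322.59 K, so ΔT = 33.33 K.
COP_Carnot = T_H/ΔT = 322.59/33.33 = 9.678.
η_II = COP_actual/COP_Carnot = 4.357/9.678 = 0.4502.

0.450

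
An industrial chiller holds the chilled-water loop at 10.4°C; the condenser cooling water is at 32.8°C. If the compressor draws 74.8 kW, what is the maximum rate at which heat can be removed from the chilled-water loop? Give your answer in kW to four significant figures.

946.9 kW

In absolute terms T_C = 283.55 K and T_H = 305.95 K, so ΔT = 22.40 K.
COP_Carnot = T_C/ΔT = 283.55/22.40 = 12.66.
Q̇_max = COP_Carnot × Ẇ = 12.66 × 74.80 kW = 946.9 kW.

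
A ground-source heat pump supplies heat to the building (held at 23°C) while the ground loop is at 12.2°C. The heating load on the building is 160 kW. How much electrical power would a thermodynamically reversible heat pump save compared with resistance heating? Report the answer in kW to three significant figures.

154 kW

In absolute terms T_C = 285.35 K and T_H = 296.15 K, so ΔT = 10.80 K.
COP_Carnot = T_H/ΔT = 296.15/10.80 = 27.42.
Resistance heating needs Ẇ_res = Q̇_H = 160.0 kW; the reversible heat pump needs only Ẇ_hp = Q̇_H/COP = 5.835 kW.
Saving = 160.0 − 5.835 = 154.2 kW.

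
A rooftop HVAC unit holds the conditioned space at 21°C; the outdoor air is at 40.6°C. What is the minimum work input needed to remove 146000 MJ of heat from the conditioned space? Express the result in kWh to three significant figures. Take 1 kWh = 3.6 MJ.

In absolute terms T_C = 294.15 K and T_H = 313.75 K, so ΔT = 19.60 K.
The reversible limit is COP_R = T_C/ΔT = 15.01, so W_min = Q_C/COP = Q_C·ΔT/T_C.
W_min = 146000 × 19.60/294.15 = 9728 MJ = 2702 kWh.

2700 kWh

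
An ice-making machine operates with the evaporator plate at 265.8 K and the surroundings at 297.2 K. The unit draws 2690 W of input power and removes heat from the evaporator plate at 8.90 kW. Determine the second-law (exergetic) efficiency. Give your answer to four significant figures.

Converting, Q̇_C = 8.900 kW = 8900 W, so COP_actual = Q̇_C/Ẇ = 8900/2690 = 3.309.
The reservoir spacing is ΔT = 297.2 − 265.8 = 31.40 K.
COP_Carnot = T_C/ΔT = 265.80/31.40 = 8.465.
η_II = COP_actual/COP_Carnot = 3.309/8.465 = 0.3909.

0.3909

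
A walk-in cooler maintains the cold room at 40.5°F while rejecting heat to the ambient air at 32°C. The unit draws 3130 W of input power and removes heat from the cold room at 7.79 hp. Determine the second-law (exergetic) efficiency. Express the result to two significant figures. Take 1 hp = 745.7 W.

Converting, Q̇_C = 7.790 hp = 5809 W, so COP_actual = Q̇_C/Ẇ = 5809/3130 = 1.856.
In absolute terms T_C = 277.87 K and T_H = 305.15 K, so ΔT = 27.28 K.
COP_Carnot = T_C/ΔT = 277.87/27.28 = 10.19.
η_II = COP_actual/COP_Carnot = 1.856/10.19 = 0.1822.

0.18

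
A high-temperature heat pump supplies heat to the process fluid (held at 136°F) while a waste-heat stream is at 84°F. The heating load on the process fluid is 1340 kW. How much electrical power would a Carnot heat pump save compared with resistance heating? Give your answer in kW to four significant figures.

1223 kW

In absolute terms T_C = 302.04 K and T_H = 330.93 K, so ΔT = 28.89 K.
COP_Carnot = T_H/ΔT = 330.93/28.89 = 11.46.
Resistance heating needs Ẇ_res = Q̇_H = 1340 kW; the reversible heat pump needs only Ẇ_hp = Q̇_H/COP = 117.0 kW.
Saving = 1340 − 117.0 = 1223 kW.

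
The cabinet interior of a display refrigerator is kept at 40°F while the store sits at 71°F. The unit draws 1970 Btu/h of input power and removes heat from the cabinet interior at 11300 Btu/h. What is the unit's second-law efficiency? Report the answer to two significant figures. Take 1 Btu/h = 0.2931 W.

COP_actual = Q̇_C/Ẇ = 11300/1970 = 5.736.
In absolute terms T_C = 277.59 K and T_H = 294.82 K, so ΔT = 17.22 K.
COP_Carnot = T_C/ΔT = 277.59/17.22 = 16.12.
η_II = COP_actual/COP_Carnot = 5.736/16.12 = 0.3559.

0.36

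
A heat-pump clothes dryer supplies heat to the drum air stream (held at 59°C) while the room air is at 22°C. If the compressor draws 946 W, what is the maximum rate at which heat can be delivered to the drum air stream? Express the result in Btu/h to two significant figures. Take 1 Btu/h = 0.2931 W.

29000 Btu/h

In absolute terms T_C = 295.15 K and T_H = 332.15 K, so ΔT = 37.00 K.
COP_Carnot = T_H/ΔT = 332.15/37.00 = 8.977.
Q̇_max = COP_Carnot × Ẇ = 8.977 × 946.0 W = 8492 W = 28970 Btu/h.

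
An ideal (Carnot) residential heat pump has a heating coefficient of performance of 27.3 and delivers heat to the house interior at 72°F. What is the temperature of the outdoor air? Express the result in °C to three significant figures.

11.4 °C

COP_HP = T_H/(T_H − T_C) gives T_H − T_C = T_H/COP.
With T_H = 295.37 K, T_C = 295.37 × (1 − 1/27.3) = 284.55 K.
Converting, 284.55 K = 11.40°C.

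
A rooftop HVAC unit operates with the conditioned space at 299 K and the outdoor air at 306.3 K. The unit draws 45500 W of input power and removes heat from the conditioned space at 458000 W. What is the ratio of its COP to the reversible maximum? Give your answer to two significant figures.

COP_actual = Q̇_C/Ẇ = 458000/45500 = 10.07.
The reservoir spacing is ΔT = 306.3 − 299 = 7.300 K.
COP_Carnot = T_C/ΔT = 299.00/7.300 = 40.96.
η_II = COP_actual/COP_Carnot = 10.07/40.96 = 0.2458.

0.25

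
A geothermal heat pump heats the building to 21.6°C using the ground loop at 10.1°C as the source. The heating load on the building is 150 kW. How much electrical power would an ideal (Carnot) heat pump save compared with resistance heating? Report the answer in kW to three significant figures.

In absolute terms T_C = 283.25 K and T_H = 294.75 K, so ΔT = 11.50 K.
COP_Carnot = T_H/ΔT = 294.75/11.50 = 25.63.
Resistance heating needs Ẇ_res = Q̇_H = 150.0 kW; the reversible heat pump needs only Ẇ_hp = Q̇_H/COP = 5.852 kW.
Saving = 150.0 − 5.852 = 144.1 kW.

144 kW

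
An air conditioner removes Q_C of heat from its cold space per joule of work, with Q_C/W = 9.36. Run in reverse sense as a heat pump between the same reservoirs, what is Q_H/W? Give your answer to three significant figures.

The first law on one cycle gives Q_H = Q_C + W, so Q_H/W = Q_C/W + 1.
COP_HP = COP_R + 1 = 9.36 + 1 = 10.36.

10.4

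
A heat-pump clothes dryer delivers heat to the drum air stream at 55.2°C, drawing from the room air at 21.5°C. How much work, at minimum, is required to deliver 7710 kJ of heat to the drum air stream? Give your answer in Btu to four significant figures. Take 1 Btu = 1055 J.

750.1 Btu

In absolute terms T_C = 294.65 K and T_H = 328.35 K, so ΔT = 33.70 K.
The reversible limit is COP_HP = T_H/ΔT = 9.743, so W_min = Q_H/COP = Q_H·ΔT/T_H.
W_min = 7710 × 33.70/328.35 = 791.3 kJ = 750.1 Btu.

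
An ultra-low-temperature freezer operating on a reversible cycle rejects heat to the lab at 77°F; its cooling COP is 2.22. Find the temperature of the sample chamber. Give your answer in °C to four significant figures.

-67.59 °C

For a Carnot refrigerator COP_R = T_C/(T_H − T_C), so T_C = COP·T_H/(1 + COP).
With T_H = 298.15 K, T_C = 2.22 × 298.15/3.220 = 205.56 K.
Converting, 205.56 K = -67.59°C.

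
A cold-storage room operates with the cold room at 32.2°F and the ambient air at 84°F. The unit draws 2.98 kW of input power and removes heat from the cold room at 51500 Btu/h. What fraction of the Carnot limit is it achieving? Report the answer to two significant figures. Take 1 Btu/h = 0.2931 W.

Converting, Q̇_C = 51500 Btu/h = 15.09 kW, so COP_actual = Q̇_C/Ẇ = 15.09/2.980 = 5.065.
In absolute terms T_C = 273.26 K and T_H = 302.04 K, so ΔT = 28.78 K.
COP_Carnot = T_C/ΔT = 273.26/28.78 = 9.496.
η_II = COP_actual/COP_Carnot = 5.065/9.496 = 0.5334.

0.53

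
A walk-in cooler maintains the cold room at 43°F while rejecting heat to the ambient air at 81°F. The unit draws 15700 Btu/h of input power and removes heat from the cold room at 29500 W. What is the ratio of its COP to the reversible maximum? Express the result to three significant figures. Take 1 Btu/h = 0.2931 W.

Converting, Q̇_C = 29500 W = 100600 Btu/h, so COP_actual = Q̇_C/Ẇ = 100600/15700 = 6.411.
In absolute terms T_C = 279.26 K and T_H = 300.37 K, so ΔT = 21.11 K.
COP_Carnot = T_C/ΔT = 279.26/21.11 = 13.23.
η_II = COP_actual/COP_Carnot = 6.411/13.23 = 0.4846.

0.485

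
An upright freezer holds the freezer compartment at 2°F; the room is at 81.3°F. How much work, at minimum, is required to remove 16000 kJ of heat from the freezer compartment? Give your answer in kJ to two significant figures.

In absolute terms T_C = 256.48 K and T_H = 300.54 K, so ΔT = 44.06 K.
The reversible limit is COP_R = T_C/ΔT = 5.822, so W_min = Q_C/COP = Q_C·ΔT/T_C.
W_min = 16000 × 44.06/256.48 = 2748 kJ.

2700 kJ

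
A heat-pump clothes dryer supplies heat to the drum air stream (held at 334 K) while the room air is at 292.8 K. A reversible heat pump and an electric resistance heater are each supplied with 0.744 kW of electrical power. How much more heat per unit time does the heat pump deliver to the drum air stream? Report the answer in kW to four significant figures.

The reservoir spacing is ΔT = 334 − 292.8 = 41.20 K.
COP_Carnot = T_H/ΔT = 334.00/41.20 = 8.107.
The heat pump delivers Q̇_H = COP × Ẇ = 6.031 kW; the resistance heater delivers Ẇ = 0.7440 kW.
Extra = (COP − 1)·Ẇ = 5.287 kW.

5.287 kW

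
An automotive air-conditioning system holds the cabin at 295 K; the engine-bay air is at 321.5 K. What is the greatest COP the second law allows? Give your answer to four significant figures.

11.13

The reservoir spacing is ΔT = 321.5 − 295 = 26.50 K.
For a reversible cycle, COP_Carnot = T_C/ΔT = 295.00/26.50 = 11.13.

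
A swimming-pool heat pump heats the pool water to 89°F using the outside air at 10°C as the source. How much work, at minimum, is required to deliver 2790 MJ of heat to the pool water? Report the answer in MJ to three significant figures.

198 MJ

In absolute terms T_C = 283.15 K and T_H = 304.82 K, so ΔT = 21.67 K.
The reversible limit is COP_HP = T_H/ΔT = 14.07, so W_min = Q_H/COP = Q_H·ΔT/T_H.
W_min = 2790 × 21.67/304.82 = 198.3 MJ.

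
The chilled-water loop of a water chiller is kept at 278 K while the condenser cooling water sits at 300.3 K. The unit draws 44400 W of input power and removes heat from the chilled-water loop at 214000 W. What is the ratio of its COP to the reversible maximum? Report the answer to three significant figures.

COP_actual = Q̇_C/Ẇ = 214000/44400 = 4.820.
The reservoir spacing is ΔT = 300.3 − 278 = 22.30 K.
COP_Carnot = T_C/ΔT = 278.00/22.30 = 12.47.
η_II = COP_actual/COP_Carnot = 4.820/12.47 = 0.3866.

0.387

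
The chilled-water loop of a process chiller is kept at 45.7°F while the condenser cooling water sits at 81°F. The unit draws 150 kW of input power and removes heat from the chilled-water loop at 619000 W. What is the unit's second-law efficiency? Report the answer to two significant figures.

0.29

Converting, Q̇_C = 619000 W = 619.0 kW, so COP_actual = Q̇_C/Ẇ = 619.0/150.0 = 4.127.
In absolute terms T_C = 280.76 K and T_H = 300.37 K, so ΔT = 19.61 K.
COP_Carnot = T_C/ΔT = 280.76/19.61 = 14.32.
η_II = COP_actual/COP_Carnot = 4.127/14.32 = 0.2882.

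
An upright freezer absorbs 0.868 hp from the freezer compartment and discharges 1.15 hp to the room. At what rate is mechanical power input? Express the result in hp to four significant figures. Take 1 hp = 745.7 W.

0.2820 hp

For a cyclic device the first law requires Q̇_H = Q̇_C + Ẇ.
Ẇ = Q̇_H − Q̇_C = 0.2820 hp.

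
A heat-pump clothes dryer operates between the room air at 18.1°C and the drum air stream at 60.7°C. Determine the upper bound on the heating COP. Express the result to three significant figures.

7.84

In absolute terms T_C = 291.25 K and T_H = 333.85 K, so ΔT = 42.60 K.
For a reversible cycle, COP_Carnot = T_H/ΔT = 333.85/42.60 = 7.837.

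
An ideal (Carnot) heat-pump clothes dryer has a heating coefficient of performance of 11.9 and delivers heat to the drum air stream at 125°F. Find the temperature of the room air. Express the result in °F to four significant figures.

COP_HP = T_H/(T_H − T_C) gives T_H − T_C = T_H/COP.
With T_H = 324.82 K, T_C = 324.82 × (1 − 1/11.9) = 297.52 K.
Converting, 297.52 K = 75.87°F.

75.87 °F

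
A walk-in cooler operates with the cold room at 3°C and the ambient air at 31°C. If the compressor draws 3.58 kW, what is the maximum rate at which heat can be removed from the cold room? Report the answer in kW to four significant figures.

In absolute terms T_C = 276.15 K and T_H = 304.15 K, so ΔT = 28.00 K.
COP_Carnot = T_C/ΔT = 276.15/28.00 = 9.863.
Q̇_max = COP_Carnot × Ẇ = 9.863 × 3.580 kW = 35.31 kW.

35.31 kW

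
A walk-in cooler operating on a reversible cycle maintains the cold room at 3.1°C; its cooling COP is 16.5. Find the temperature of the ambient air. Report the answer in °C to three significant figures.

COP_R = T_C/(T_H − T_C) gives T_H − T_C = T_C/COP.
With T_C = 276.25 K, T_H = 276.25 × (1 + 1/16.5) = 292.99 K.
Converting, 292.99 K = 19.84°C.

19.8 °C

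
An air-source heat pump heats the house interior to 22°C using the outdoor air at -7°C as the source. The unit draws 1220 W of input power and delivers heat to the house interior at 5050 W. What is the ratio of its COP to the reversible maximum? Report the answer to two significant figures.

COP_actual = Q̇_H/Ẇ = 5050/1220 = 4.139.
In absolute terms T_C = 266.15 K and T_H = 295.15 K, so ΔT = 29.00 K.
COP_Carnot = T_H/ΔT = 295.15/29.00 = 10.18.
η_II = COP_actual/COP_Carnot = 4.139/10.18 = 0.4067.

0.41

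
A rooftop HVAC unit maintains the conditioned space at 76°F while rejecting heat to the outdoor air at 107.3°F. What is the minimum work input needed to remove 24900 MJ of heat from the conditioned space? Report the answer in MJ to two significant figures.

In absolute terms T_C = 297.59 K and T_H = 314.98 K, so ΔT = 17.39 K.
The reversible limit is COP_R = T_C/ΔT = 17.11, so W_min = Q_C/COP = Q_C·ΔT/T_C.
W_min = 24900 × 17.39/297.59 = 1455 MJ.

1500 MJ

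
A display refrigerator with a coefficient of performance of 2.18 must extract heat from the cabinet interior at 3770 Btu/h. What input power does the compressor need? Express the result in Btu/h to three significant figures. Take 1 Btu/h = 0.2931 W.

1730 Btu/h

Ẇ = Q̇_C/COP = 3770/2.18 = 1729 Btu/h.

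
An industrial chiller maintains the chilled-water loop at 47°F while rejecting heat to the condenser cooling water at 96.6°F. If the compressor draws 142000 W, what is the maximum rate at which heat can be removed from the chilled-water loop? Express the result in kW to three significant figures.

1450 kW

In absolute terms T_C = 281.48 K and T_H = 309.04 K, so ΔT = 27.56 K.
COP_Carnot = T_C/ΔT = 281.48/27.56 = 10.22.
Q̇_max = COP_Carnot × Ẇ = 10.22 × 142000 W = 1451000 W = 1451 kW.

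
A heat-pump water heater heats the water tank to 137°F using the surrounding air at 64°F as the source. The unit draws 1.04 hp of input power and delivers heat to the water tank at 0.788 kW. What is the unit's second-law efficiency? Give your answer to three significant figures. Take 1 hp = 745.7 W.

Converting, Q̇_H = 0.7880 kW = 1.057 hp, so COP_actual = Q̇_H/Ẇ = 1.057/1.040 = 1.016.
In absolute terms T_C = 290.93 K and T_H = 331.48 K, so ΔT = 40.56 K.
COP_Carnot = T_H/ΔT = 331.48/40.56 = 8.174.
η_II = COP_actual/COP_Carnot = 1.016/8.174 = 0.1243.

0.124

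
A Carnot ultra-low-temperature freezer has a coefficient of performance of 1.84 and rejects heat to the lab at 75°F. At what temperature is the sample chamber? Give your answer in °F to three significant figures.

-113 °F

For a Carnot refrigerator COP_R = T_C/(T_H − T_C), so T_C = COP·T_H/(1 + COP).
With T_H = 297.04 K, T_C = 1.84 × 297.04/2.840 = 192.45 K.
Converting, 192.45 K = -113.26°F.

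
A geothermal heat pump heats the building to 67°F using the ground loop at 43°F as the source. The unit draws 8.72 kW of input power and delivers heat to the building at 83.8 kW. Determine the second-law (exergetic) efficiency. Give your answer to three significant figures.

0.438

COP_actual = Q̇_H/Ẇ = 83.80/8.720 = 9.610.
In absolute terms T_C = 279.26 K and T_H = 292.59 K, so ΔT = 13.33 K.
COP_Carnot = T_H/ΔT = 292.59/13.33 = 21.94.
η_II = COP_actual/COP_Carnot = 9.610/21.94 = 0.4379.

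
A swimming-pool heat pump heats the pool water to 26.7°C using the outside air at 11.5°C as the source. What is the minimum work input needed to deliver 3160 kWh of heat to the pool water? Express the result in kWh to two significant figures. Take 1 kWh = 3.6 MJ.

In absolute terms T_C = 284.65 K and T_H = 299.85 K, so ΔT = 15.20 K.
The reversible limit is COP_HP = T_H/ΔT = 19.73, so W_min = Q_H/COP = Q_H·ΔT/T_H.
W_min = 3160 × 15.20/299.85 = 160.2 kWh.

160 kWh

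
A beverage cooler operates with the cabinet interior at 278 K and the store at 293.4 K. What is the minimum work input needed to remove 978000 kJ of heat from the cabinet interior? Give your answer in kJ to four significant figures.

The reservoir spacing is ΔT = 293.4 − 278 = 15.40 K.
The reversible limit is COP_R = T_C/ΔT = 18.05, so W_min = Q_C/COP = Q_C·ΔT/T_C.
W_min = 978000 × 15.40/278.00 = 54180 kJ.

54180 kJ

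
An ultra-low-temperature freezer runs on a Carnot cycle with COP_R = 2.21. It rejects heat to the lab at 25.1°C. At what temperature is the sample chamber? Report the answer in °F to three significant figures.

For a Carnot refrigerator COP_R = T_C/(T_H − T_C), so T_C = COP·T_H/(1 + COP).
With T_H = 298.25 K, T_C = 2.21 × 298.25/3.210 = 205.34 K.
Converting, 205.34 K = -90.06°F.

-90.1 °F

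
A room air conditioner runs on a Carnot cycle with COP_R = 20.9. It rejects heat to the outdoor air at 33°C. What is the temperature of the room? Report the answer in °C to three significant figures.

For a Carnot refrigerator COP_R = T_C/(T_H − T_C), so T_C = COP·T_H/(1 + COP).
With T_H = 306.15 K, T_C = 20.9 × 306.15/21.90 = 292.17 K.
Converting, 292.17 K = 19.02°C.

19.0 °C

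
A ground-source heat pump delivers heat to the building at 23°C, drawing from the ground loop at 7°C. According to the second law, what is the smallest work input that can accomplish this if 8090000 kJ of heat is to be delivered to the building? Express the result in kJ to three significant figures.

437000 kJ

In absolute terms T_C = 280.15 K and T_H = 296.15 K, so ΔT = 16.00 K.
The reversible limit is COP_HP = T_H/ΔT = 18.51, so W_min = Q_H/COP = Q_H·ΔT/T_H.
W_min = 8090000 × 16.00/296.15 = 437100 kJ.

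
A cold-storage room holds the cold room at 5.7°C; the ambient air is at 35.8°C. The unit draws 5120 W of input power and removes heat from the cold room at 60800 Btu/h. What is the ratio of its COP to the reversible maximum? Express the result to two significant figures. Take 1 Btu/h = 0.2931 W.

Converting, Q̇_C = 60800 Btu/h = 17820 W, so COP_actual = Q̇_C/Ẇ = 17820/5120 = 3.481.
In absolute terms T_C = 278.85 K and T_H = 308.95 K, so ΔT = 30.10 K.
COP_Carnot = T_C/ΔT = 278.85/30.10 = 9.264.
η_II = COP_actual/COP_Carnot = 3.481/9.264 = 0.3757.

0.38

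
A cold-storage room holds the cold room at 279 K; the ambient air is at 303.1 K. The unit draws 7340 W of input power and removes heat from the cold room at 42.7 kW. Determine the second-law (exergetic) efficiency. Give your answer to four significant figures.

0.5025

Converting, Q̇_C = 42.70 kW = 42700 W, so COP_actual = Q̇_C/Ẇ = 42700/7340 = 5.817.
The reservoir spacing is ΔT = 303.1 − 279 = 24.10 K.
COP_Carnot = T_C/ΔT = 279.00/24.10 = 11.58.
η_II = COP_actual/COP_Carnot = 5.817/11.58 = 0.5025.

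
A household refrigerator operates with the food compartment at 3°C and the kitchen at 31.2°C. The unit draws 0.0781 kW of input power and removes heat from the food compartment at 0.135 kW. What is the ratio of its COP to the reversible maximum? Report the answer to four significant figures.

0.1765

COP_actual = Q̇_C/Ẇ = 0.1350/0.07810 = 1.729.
In absolute terms T_C = 276.15 K and T_H = 304.35 K, so ΔT = 28.20 K.
COP_Carnot = T_C/ΔT = 276.15/28.20 = 9.793.
η_II = COP_actual/COP_Carnot = 1.729/9.793 = 0.1765.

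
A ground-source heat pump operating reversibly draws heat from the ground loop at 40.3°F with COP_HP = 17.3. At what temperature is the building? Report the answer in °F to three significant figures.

COP_HP = T_H/(T_H − T_C) rearranges to T_H = COP·T_C/(COP − 1).
With T_C = 277.76 K, T_H = 17.3 × 277.76/16.30 = 294.80 K.
Converting, 294.80 K = 70.97°F.

71.0 °F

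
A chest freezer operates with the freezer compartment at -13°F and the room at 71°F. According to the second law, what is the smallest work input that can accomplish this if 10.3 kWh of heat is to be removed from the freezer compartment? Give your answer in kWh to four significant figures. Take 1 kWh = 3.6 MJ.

1.937 kWh

In absolute terms T_C = 248.15 K and T_H = 294.82 K, so ΔT = 46.67 K.
The reversible limit is COP_R = T_C/ΔT = 5.318, so W_min = Q_C/COP = Q_C·ΔT/T_C.
W_min = 10.30 × 46.67/248.15 = 1.937 kWh.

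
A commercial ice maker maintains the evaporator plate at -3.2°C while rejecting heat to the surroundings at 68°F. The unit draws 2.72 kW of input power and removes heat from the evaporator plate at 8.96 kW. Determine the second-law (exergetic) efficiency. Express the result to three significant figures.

COP_actual = Q̇_C/Ẇ = 8.960/2.720 = 3.294.
In absolute terms T_C = 269.95 K and T_H = 293.15 K, so ΔT = 23.20 K.
COP_Carnot = T_C/ΔT = 269.95/23.20 = 11.64.
η_II = COP_actual/COP_Carnot = 3.294/11.64 = 0.2831.

0.283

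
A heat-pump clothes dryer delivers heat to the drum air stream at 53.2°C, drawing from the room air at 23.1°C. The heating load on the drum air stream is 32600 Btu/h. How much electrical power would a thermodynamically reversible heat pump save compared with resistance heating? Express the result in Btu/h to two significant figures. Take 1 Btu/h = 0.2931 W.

In absolute terms T_C = 296.25 K and T_H = 326.35 K, so ΔT = 30.10 K.
COP_Carnot = T_H/ΔT = 326.35/30.10 = 10.84.
Resistance heating needs Ẇ_res = Q̇_H = 32600 Btu/h; the reversible heat pump needs only Ẇ_hp = Q̇_H/COP = 3007 Btu/h.
Saving = 32600 − 3007 = 29590 Btu/h.

30000 Btu/h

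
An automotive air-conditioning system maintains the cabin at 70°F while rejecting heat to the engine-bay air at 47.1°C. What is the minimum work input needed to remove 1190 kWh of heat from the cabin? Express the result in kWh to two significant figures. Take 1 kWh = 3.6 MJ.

110 kWh

In absolute terms T_C = 294.26 K and T_H = 320.25 K, so ΔT = 25.99 K.
The reversible limit is COP_R = T_C/ΔT = 11.32, so W_min = Q_C/COP = Q_C·ΔT/T_C.
W_min = 1190 × 25.99/294.26 = 105.1 kWh.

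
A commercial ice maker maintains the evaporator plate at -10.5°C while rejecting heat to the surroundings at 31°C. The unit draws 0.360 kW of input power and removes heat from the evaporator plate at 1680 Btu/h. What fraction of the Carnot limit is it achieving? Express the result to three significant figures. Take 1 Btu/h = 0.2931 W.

0.216

Converting, Q̇_C = 1680 Btu/h = 0.4924 kW, so COP_actual = Q̇_C/Ẇ = 0.4924/0.3600 = 1.368.
In absolute terms T_C = 262.65 K and T_H = 304.15 K, so ΔT = 41.50 K.
COP_Carnot = T_C/ΔT = 262.65/41.50 = 6.329.
η_II = COP_actual/COP_Carnot = 1.368/6.329 = 0.2161.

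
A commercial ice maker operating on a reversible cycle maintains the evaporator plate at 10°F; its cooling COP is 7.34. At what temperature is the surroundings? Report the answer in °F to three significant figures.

COP_R = T_C/(T_H − T_C) gives T_H − T_C = T_C/COP.
With T_C = 260.93 K, T_H = 260.93 × (1 + 1/7.34) = 296.48 K.
Converting, 296.48 K = 73.99°F.

74.0 °F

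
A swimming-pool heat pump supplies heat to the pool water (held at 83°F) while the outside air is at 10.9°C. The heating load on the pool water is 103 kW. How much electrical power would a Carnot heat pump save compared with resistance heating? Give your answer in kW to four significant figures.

97.04 kW

In absolute terms T_C = 284.05 K and T_H = 301.48 K, so ΔT = 17.43 K.
COP_Carnot = T_H/ΔT = 301.48/17.43 = 17.29.
Resistance heating needs Ẇ_res = Q̇_H = 103.0 kW; the reversible heat pump needs only Ẇ_hp = Q̇_H/COP = 5.956 kW.
Saving = 103.0 − 5.956 = 97.04 kW.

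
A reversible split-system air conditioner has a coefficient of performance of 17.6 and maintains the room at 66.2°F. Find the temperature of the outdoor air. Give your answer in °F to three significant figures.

96.1 °F

COP_R = T_C/(T_H − T_C) gives T_H − T_C = T_C/COP.
With T_C = 292.15 K, T_H = 292.15 × (1 + 1/17.6) = 308.75 K.
Converting, 308.75 K = 96.08°F.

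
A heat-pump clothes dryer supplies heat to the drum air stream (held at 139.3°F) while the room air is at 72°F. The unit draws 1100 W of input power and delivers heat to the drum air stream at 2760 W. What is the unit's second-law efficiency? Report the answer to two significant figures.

COP_actual = Q̇_H/Ẇ = 2760/1100 = 2.509.
In absolute terms T_C = 295.37 K and T_H = 332.76 K, so ΔT = 37.39 K.
COP_Carnot = T_H/ΔT = 332.76/37.39 = 8.900.
η_II = COP_actual/COP_Carnot = 2.509/8.900 = 0.2819.

0.28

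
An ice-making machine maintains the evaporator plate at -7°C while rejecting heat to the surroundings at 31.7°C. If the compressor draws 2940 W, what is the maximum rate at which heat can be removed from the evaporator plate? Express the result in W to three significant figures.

In absolute terms T_C = 266.15 K and T_H = 304.85 K, so ΔT = 38.70 K.
COP_Carnot = T_C/ΔT = 266.15/38.70 = 6.877.
Q̇_max = COP_Carnot × Ẇ = 6.877 × 2940 W = 20220 W.

20200 W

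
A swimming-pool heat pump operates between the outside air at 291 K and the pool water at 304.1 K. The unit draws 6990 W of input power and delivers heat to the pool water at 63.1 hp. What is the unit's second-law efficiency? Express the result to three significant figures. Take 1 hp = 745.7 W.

Converting, Q̇_H = 63.10 hp = 47050 W, so COP_actual = Q̇_H/Ẇ = 47050/6990 = 6.732.
The reservoir spacing is ΔT = 304.1 − 291 = 13.10 K.
COP_Carnot = T_H/ΔT = 304.10/13.10 = 23.21.
η_II = COP_actual/COP_Carnot = 6.732/23.21 = 0.2900.

0.290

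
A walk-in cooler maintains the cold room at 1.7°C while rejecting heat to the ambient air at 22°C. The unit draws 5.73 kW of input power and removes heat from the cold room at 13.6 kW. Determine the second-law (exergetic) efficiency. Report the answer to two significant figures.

COP_actual = Q̇_C/Ẇ = 13.60/5.730 = 2.373.
In absolute terms T_C = 274.85 K and T_H = 295.15 K, so ΔT = 20.30 K.
COP_Carnot = T_C/ΔT = 274.85/20.30 = 13.54.
η_II = COP_actual/COP_Carnot = 2.373/13.54 = 0.1753.

0.18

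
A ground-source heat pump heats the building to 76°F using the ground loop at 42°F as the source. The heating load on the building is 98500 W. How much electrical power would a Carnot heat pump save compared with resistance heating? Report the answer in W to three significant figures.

In absolute terms T_C = 278.71 K and T_H = 297.59 K, so ΔT = 18.89 K.
COP_Carnot = T_H/ΔT = 297.59/18.89 = 15.76.
Resistance heating needs Ẇ_res = Q̇_H = 98500 W; the reversible heat pump needs only Ẇ_hp = Q̇_H/COP = 6252 W.
Saving = 98500 − 6252 = 92250 W.

92200 W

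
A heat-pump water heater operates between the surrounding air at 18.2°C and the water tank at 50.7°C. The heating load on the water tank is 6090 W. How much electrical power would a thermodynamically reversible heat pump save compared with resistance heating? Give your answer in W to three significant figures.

5480 W

In absolute terms T_C = 291.35 K and T_H = 323.85 K, so ΔT = 32.50 K.
COP_Carnot = T_H/ΔT = 323.85/32.50 = 9.965.
Resistance heating needs Ẇ_res = Q̇_H = 6090 W; the reversible heat pump needs only Ẇ_hp = Q̇_H/COP = 611.2 W.
Saving = 6090 − 611.2 = 5479 W.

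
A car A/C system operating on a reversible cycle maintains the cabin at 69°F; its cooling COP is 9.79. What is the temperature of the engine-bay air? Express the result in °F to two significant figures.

COP_R = T_C/(T_H − T_C) gives T_H − T_C = T_C/COP.
With T_C = 293.71 K, T_H = 293.71 × (1 + 1/9.79) = 323.71 K.
Converting, 323.71 K = 123.00°F.

120 °F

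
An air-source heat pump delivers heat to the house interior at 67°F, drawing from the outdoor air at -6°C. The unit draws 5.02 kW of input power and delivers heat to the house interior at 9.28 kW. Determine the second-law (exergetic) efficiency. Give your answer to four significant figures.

COP_actual = Q̇_H/Ẇ = 9.280/5.020 = 1.849.
In absolute terms T_C = 267.15 K and T_H = 292.59 K, so ΔT = 25.44 K.
COP_Carnot = T_H/ΔT = 292.59/25.44 = 11.50.
η_II = COP_actual/COP_Carnot = 1.849/11.50 = 0.1608.

0.1608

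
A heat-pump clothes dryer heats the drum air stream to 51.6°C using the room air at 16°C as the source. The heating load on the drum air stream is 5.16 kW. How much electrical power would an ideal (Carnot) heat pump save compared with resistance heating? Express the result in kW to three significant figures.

4.59 kW

In absolute terms T_C = 289.15 K and T_H = 324.75 K, so ΔT = 35.60 K.
COP_Carnot = T_H/ΔT = 324.75/35.60 = 9.122.
Resistance heating needs Ẇ_res = Q̇_H = 5.160 kW; the reversible heat pump needs only Ẇ_hp = Q̇_H/COP = 0.5657 kW.
Saving = 5.160 − 0.5657 = 4.594 kW.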